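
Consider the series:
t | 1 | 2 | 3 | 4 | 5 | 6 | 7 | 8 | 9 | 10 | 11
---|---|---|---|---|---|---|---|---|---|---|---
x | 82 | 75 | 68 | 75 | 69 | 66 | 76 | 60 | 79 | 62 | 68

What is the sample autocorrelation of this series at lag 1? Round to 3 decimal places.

-0.391

Mean x̄ = (82 + 75 + 68 + 75 + 69 + 66 + 76 + 60 + 79 + 62 + 68)/11 = 70.9091
Numerator Σ_{t=1}^{10}(x_t−x̄)(x_{t+1}−x̄) = -191.8264
Denominator Σ(x_t−x̄)² = 490.9091
r_1 = -191.8264 / 490.9091 = -0.391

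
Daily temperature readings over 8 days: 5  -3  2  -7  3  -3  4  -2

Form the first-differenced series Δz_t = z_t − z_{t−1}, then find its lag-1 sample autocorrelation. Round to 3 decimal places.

-0.815

First differences Δz: -8, 5, -9, 10, -6, 7, -6
Mean of differences = -1.0000
Numerator Σ(Δz_t−Δz̄)(Δz_{t+1}−Δz̄) = -313.0000
Denominator Σ(Δz_t−Δz̄)² = 384.0000
r_1(Δz) = -313.0000 / 384.0000 = -0.815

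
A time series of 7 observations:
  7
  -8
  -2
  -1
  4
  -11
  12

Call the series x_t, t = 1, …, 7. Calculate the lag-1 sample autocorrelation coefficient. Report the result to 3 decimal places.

Mean x̄ = (7 − 8 − 2 − 1 + 4 − 11 + 12)/7 = 0.1429
Numerator Σ_{t=1}^{6}(x_t−x̄)(x_{t+1}−x̄) = -215.4490
Denominator Σ(x_t−x̄)² = 398.8571
r_1 = -215.4490 / 398.8571 = -0.540

-0.540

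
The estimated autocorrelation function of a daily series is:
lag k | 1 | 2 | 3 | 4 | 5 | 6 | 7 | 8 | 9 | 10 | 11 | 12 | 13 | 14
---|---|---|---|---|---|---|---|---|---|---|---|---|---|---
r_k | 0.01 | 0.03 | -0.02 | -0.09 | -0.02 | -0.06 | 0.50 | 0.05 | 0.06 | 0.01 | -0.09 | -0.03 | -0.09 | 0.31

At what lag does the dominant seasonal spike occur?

The largest autocorrelation is r_7 = 0.50, with a weaker echo at lag 14 (0.31); the remaining lags stay at or below 0.06.
The dominant spike at lag 7 indicates a seasonal period of 7.

7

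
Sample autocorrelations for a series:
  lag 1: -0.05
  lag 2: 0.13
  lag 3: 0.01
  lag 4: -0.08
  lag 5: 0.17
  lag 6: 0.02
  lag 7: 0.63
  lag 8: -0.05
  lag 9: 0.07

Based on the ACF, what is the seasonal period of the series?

7

The largest autocorrelation is r_7 = 0.63; the remaining lags stay at or below 0.17.
The dominant spike at lag 7 indicates a seasonal period of 7.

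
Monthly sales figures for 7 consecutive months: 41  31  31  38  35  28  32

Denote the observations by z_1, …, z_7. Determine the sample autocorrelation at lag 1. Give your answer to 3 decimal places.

Mean z̄ = (41 + 31 + 31 + 38 + 35 + 28 + 32)/7 = 33.7143
Σ(z_t−z̄)(z_{t+1}−z̄) = (-19.7755) + (7.3673) + (-11.6327) + (5.5102) + (-7.3469) + (9.7959) = -16.0816
Denominator Σ(z_t−z̄)² = 123.4286
r_1 = -16.0816 / 123.4286 = -0.130

-0.130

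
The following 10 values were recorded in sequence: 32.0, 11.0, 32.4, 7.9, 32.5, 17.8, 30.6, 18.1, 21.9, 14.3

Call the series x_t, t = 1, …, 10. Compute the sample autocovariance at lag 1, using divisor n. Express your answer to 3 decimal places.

Mean x̄ = (32.0 + 11.0 + 32.4 + 7.9 + 32.5 + 17.8 + 30.6 + 18.1 + 21.9 + 14.3)/10 = 21.8500
Σ_{t=1}^{9}(x_t−x̄)(x_{t+1}−x̄) = -632.2825
γ_1 = -632.2825 / 10 = -63.228

-63.228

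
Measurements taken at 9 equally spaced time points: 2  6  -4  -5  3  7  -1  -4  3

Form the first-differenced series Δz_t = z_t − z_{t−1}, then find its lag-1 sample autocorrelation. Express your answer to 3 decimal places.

First differences Δz: 4, -10, -1, 8, 4, -8, -3, 7
Mean of differences = 0.1250
Numerator Σ(Δz_t−Δz̄)(Δz_{t+1}−Δz̄) = -33.7656
Denominator Σ(Δz_t−Δz̄)² = 318.8750
r_1(Δz) = -33.7656 / 318.8750 = -0.106

-0.106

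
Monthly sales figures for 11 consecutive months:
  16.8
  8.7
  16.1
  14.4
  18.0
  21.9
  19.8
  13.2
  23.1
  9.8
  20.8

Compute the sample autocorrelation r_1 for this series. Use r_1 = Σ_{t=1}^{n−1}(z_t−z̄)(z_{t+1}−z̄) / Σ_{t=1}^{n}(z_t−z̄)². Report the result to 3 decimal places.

Mean z̄ = (16.8 + 8.7 + 16.1 + 14.4 + 18.0 + 21.9 + 19.8 + 13.2 + 23.1 + 9.8 + 20.8)/11 = 16.6000
Numerator Σ_{t=1}^{10}(z_t−z̄)(z_{t+1}−z̄) = -80.9700
Denominator Σ(z_t−z̄)² = 225.5200
r_1 = -80.9700 / 225.5200 = -0.359

-0.359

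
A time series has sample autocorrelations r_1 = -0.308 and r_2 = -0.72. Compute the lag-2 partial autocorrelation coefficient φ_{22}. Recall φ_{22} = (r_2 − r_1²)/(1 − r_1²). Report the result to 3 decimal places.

φ_{22} = (r_2 − r_1²) / (1 − r_1²)
r_1² = (-0.308)² = 0.094864
Numerator = -0.72 − 0.0949 = -0.8149; denominator = 1 − 0.0949 = 0.9051
φ_{22} = -0.8149 / 0.9051 = -0.900

-0.900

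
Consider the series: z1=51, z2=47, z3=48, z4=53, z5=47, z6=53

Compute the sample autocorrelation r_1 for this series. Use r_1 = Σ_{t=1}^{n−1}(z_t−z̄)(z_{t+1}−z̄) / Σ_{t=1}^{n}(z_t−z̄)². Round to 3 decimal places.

-0.535

Mean z̄ = (51 + 47 + 48 + 53 + 47 + 53)/6 = 49.8333
Numerator Σ_{t=1}^{5}(z_t−z̄)(z_{t+1}−z̄) = -21.8611
Denominator Σ(z_t−z̄)² = 40.8333
r_1 = -21.8611 / 40.8333 = -0.535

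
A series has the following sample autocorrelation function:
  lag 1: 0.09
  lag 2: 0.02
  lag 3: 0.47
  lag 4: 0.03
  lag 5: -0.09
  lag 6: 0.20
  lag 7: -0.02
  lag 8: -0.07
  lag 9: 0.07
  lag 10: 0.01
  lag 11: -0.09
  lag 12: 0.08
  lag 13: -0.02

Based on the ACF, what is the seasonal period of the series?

The largest autocorrelation is r_3 = 0.47, with a weaker echo at lag 6 (0.20); the remaining lags stay at or below 0.09.
The dominant spike at lag 3 indicates a seasonal period of 3.

3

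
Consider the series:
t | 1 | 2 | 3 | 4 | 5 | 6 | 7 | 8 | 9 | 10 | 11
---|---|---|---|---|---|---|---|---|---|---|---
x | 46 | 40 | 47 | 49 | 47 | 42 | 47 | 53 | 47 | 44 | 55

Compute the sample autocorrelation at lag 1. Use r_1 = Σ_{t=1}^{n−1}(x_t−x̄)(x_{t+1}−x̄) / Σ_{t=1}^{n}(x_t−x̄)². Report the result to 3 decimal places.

Mean x̄ = (46 + 40 + 47 + 49 + 47 + 42 + 47 + 53 + 47 + 44 + 55)/11 = 47.0000
Numerator Σ_{t=1}^{10}(x_t−x̄)(x_{t+1}−x̄) = -17.0000
Denominator Σ(x_t−x̄)² = 188.0000
r_1 = -17.0000 / 188.0000 = -0.090

-0.090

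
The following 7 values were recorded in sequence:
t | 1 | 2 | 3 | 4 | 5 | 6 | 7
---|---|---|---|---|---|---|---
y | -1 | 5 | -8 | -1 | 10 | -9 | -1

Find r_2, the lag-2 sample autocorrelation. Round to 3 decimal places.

Mean ȳ = (-1 + 5 − 8 − 1 + 10 − 9 − 1)/7 = -0.7143
Deviations from mean: -0.2857, 5.7143, -7.2857, -0.2857, 10.7143, -8.2857, -0.2857
Σ(y_t−ȳ)(y_{t+2}−ȳ) = (2.0816) + (-1.6327) + (-78.0612) + (2.3673) + (-3.0612) = -78.3061
Denominator Σ(y_t−ȳ)² = 269.4286
r_2 = -78.3061 / 269.4286 = -0.291

-0.291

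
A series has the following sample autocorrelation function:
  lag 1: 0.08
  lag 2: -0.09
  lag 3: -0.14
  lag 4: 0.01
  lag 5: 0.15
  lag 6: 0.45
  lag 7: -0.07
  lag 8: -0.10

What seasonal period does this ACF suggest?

6

The largest autocorrelation is r_6 = 0.45; the remaining lags stay at or below 0.15.
The dominant spike at lag 6 indicates a seasonal period of 6.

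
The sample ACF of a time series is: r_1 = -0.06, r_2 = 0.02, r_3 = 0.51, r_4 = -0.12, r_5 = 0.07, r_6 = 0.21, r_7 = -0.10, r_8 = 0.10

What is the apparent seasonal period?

The largest autocorrelation is r_3 = 0.51, with a weaker echo at lag 6 (0.21); the remaining lags stay at or below 0.10.
The dominant spike at lag 3 indicates a seasonal period of 3.

3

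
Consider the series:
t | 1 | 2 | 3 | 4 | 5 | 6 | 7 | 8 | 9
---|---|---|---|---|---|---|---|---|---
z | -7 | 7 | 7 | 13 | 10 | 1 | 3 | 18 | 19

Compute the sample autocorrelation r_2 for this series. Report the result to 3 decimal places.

Mean z̄ = (-7 + 7 + 7 + 13 + 10 + 1 + 3 + 18 + 19)/9 = 7.8889
Σ(z_t−z̄)(z_{t+2}−z̄) = (13.2346) + (-4.5432) + (-1.8765) + (-35.2099) + (-10.3210) + (-69.6543) + (-54.3210) = -162.6914
Denominator Σ(z_t−z̄)² = 550.8889
r_2 = -162.6914 / 550.8889 = -0.295

-0.295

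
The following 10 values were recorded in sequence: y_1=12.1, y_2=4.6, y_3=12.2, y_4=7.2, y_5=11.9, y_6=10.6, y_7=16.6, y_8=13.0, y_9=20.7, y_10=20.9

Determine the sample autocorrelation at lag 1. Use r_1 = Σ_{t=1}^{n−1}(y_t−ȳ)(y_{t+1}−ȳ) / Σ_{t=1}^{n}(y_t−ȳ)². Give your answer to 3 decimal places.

Mean ȳ = (12.1 + 4.6 + 12.2 + 7.2 + 11.9 + 10.6 + 16.6 + 13.0 + 20.7 + 20.9)/10 = 12.9800
Numerator Σ_{t=1}^{9}(y_t−ȳ)(y_{t+1}−ȳ) = 79.9856
Denominator Σ(y_t−ȳ)² = 247.2760
r_1 = 79.9856 / 247.2760 = 0.323

0.323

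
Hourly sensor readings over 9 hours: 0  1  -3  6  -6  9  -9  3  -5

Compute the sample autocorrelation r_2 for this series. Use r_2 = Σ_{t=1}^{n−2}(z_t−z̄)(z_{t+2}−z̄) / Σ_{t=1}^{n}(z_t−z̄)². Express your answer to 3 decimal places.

Mean z̄ = (0 + 1 − 3 + 6 − 6 + 9 − 9 + 3 − 5)/9 = -0.4444
Numerator Σ_{t=1}^{7}(z_t−z̄)(z_{t+2}−z̄) = 202.2716
Denominator Σ(z_t−z̄)² = 276.2222
r_2 = 202.2716 / 276.2222 = 0.732

0.732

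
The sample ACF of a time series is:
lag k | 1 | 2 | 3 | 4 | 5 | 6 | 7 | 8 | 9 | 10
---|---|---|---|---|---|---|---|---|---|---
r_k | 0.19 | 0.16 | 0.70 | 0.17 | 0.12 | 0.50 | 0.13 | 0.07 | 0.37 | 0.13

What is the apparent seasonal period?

The largest autocorrelation is r_3 = 0.70, with weaker echoes at lags 6 (0.50) and 9 (0.37); the remaining lags stay at or below 0.19.
The dominant spike at lag 3 indicates a seasonal period of 3.

3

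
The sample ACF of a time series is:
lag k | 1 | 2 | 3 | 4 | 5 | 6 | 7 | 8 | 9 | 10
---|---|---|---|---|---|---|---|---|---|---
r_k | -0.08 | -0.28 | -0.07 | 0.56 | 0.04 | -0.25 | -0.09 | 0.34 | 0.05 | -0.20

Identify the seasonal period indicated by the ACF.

4

The largest autocorrelation is r_4 = 0.56, with a weaker echo at lag 8 (0.34); the remaining lags stay at or below 0.05.
The dominant spike at lag 4 indicates a seasonal period of 4.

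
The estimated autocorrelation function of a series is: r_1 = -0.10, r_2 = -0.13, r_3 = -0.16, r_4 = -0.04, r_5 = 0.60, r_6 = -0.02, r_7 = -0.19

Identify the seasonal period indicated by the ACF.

The largest autocorrelation is r_5 = 0.60; the remaining lags stay at or below -0.02.
The dominant spike at lag 5 indicates a seasonal period of 5.

5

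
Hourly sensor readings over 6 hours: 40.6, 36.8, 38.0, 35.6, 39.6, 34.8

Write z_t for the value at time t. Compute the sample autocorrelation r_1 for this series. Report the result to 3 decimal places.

Mean z̄ = (40.6 + 36.8 + 38.0 + 35.6 + 39.6 + 34.8)/6 = 37.5667
Deviations from mean: 3.0333, -0.7667, 0.4333, -1.9667, 2.0333, -2.7667
Numerator Σ_{t=1}^{5}(z_t−z̄)(z_{t+1}−z̄) = -13.1344
Denominator Σ(z_t−z̄)² = 25.6333
r_1 = -13.1344 / 25.6333 = -0.512

-0.512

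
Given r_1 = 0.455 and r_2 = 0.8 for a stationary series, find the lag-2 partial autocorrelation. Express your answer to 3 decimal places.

φ_{22} = (r_2 − r_1²) / (1 − r_1²)
r_1² = (0.455)² = 0.207025
Numerator = 0.8 − 0.2070 = 0.5930; denominator = 1 − 0.2070 = 0.7930
φ_{22} = 0.5930 / 0.7930 = 0.748

0.748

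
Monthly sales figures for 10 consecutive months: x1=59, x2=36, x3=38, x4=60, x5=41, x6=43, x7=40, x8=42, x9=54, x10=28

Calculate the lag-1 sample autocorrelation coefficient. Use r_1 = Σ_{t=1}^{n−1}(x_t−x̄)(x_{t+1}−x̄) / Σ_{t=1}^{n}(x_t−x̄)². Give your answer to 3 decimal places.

-0.394

Mean x̄ = (59 + 36 + 38 + 60 + 41 + 43 + 40 + 42 + 54 + 28)/10 = 44.1000
Numerator Σ_{t=1}^{9}(x_t−x̄)(x_{t+1}−x̄) = -381.2100
Denominator Σ(x_t−x̄)² = 966.9000
r_1 = -381.2100 / 966.9000 = -0.394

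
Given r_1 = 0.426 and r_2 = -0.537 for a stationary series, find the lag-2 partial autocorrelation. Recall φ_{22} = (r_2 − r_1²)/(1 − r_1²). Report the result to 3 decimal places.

φ_{22} = (r_2 − r_1²) / (1 − r_1²)
r_1² = (0.426)² = 0.181476
Numerator = -0.537 − 0.1815 = -0.7185; denominator = 1 − 0.1815 = 0.8185
φ_{22} = -0.7185 / 0.8185 = -0.878

-0.878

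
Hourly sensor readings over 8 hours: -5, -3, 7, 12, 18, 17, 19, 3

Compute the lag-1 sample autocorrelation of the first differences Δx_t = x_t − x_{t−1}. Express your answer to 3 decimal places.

0.080

First differences Δx: 2, 10, 5, 6, -1, 2, -16
Mean of differences = 1.1429
Numerator Σ(Δx_t−Δx̄)(Δx_{t+1}−Δx̄) = 33.5510
Denominator Σ(Δx_t−Δx̄)² = 416.8571
r_1(Δx) = 33.5510 / 416.8571 = 0.080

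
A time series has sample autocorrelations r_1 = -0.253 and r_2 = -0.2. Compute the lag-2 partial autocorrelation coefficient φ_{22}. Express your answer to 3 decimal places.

φ_{22} = (r_2 − r_1²) / (1 − r_1²)
r_1² = (-0.253)² = 0.064009
Numerator = -0.2 − 0.0640 = -0.2640; denominator = 1 − 0.0640 = 0.9360
φ_{22} = -0.2640 / 0.9360 = -0.282

-0.282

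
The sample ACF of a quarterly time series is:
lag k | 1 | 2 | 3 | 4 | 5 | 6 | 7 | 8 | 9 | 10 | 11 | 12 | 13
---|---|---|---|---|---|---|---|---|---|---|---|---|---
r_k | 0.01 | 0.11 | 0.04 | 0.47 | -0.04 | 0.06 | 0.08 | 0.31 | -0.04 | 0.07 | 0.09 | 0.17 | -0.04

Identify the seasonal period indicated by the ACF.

The largest autocorrelation is r_4 = 0.47, with weaker echoes at lags 8 (0.31) and 12 (0.17); the remaining lags stay at or below 0.11.
The dominant spike at lag 4 indicates a seasonal period of 4.

4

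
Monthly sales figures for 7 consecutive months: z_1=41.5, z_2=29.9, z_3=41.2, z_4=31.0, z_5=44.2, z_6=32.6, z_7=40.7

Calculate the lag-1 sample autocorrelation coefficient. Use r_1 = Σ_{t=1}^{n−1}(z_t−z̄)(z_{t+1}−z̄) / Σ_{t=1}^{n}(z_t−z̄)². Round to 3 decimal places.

-0.846

Mean z̄ = (41.5 + 29.9 + 41.2 + 31.0 + 44.2 + 32.6 + 40.7)/7 = 37.3000
Deviations from mean: 4.2000, -7.4000, 3.9000, -6.3000, 6.9000, -4.7000, 3.4000
Σ(z_t−z̄)(z_{t+1}−z̄) = (-31.0800) + (-28.8600) + (-24.5700) + (-43.4700) + (-32.4300) + (-15.9800) = -176.3900
Denominator Σ(z_t−z̄)² = 208.5600
r_1 = -176.3900 / 208.5600 = -0.846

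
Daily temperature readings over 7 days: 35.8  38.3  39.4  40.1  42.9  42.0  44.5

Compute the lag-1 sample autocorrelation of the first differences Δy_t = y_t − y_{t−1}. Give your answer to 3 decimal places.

First differences Δy: 2.5, 1.1, 0.7, 2.8, -0.9, 2.5
Mean of differences = 1.4500
Numerator Σ(Δy_t−Δȳ)(Δy_{t+1}−Δȳ) = -6.7575
Denominator Σ(Δy_t−Δȳ)² = 10.2350
r_1(Δy) = -6.7575 / 10.2350 = -0.660

-0.660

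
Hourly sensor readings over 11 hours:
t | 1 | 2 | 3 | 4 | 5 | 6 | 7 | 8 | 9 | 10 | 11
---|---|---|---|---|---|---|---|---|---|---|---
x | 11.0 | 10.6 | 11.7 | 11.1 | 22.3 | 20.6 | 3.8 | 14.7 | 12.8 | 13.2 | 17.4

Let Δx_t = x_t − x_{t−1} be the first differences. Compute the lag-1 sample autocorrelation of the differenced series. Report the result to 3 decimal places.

-0.371

First differences Δx: -0.4, 1.1, -0.6, 11.2, -1.7, -16.8, 10.9, -1.9, 0.4, 4.2
Mean of differences = 0.6400
Numerator Σ(Δx_t−Δx̄)(Δx_{t+1}−Δx̄) = -203.2836
Denominator Σ(Δx_t−Δx̄)² = 548.4240
r_1(Δx) = -203.2836 / 548.4240 = -0.371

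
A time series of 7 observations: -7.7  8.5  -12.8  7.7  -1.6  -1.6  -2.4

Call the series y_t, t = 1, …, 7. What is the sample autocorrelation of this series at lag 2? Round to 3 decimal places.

0.462

Mean ȳ = (-7.7 + 8.5 − 12.8 + 7.7 − 1.6 − 1.6 − 2.4)/7 = -1.4143
Deviations from mean: -6.2857, 9.9143, -11.3857, 9.1143, -0.1857, -0.1857, -0.9857
Numerator Σ_{t=1}^{5}(y_t−ȳ)(y_{t+2}−ȳ) = 162.5339
Denominator Σ(y_t−ȳ)² = 351.5486
r_2 = 162.5339 / 351.5486 = 0.462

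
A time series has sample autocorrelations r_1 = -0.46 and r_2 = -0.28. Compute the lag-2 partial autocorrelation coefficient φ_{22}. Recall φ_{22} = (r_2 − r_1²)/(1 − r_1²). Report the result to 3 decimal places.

φ_{22} = (r_2 − r_1²) / (1 − r_1²)
r_1² = (-0.46)² = 0.2116
Numerator = -0.28 − 0.2116 = -0.4916; denominator = 1 − 0.2116 = 0.7884
φ_{22} = -0.4916 / 0.7884 = -0.624

-0.624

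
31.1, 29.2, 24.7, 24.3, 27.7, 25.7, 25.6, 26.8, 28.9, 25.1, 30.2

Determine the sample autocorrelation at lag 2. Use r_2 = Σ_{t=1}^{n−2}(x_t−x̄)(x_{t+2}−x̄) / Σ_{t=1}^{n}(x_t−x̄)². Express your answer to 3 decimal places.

-0.169

Mean x̄ = (31.1 + 29.2 + 24.7 + 24.3 + 27.7 + 25.7 + 25.6 + 26.8 + 28.9 + 25.1 + 30.2)/11 = 27.2091
Numerator Σ_{t=1}^{9}(x_t−x̄)(x_{t+2}−x̄) = -9.3693
Denominator Σ(x_t−x̄)² = 55.3891
r_2 = -9.3693 / 55.3891 = -0.169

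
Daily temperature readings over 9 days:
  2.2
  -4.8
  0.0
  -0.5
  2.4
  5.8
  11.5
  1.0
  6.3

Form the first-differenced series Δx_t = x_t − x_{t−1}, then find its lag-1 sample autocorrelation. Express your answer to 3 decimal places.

-0.486

First differences Δx: -7.0, 4.8, -0.5, 2.9, 3.4, 5.7, -10.5, 5.3
Mean of differences = 0.5125
Numerator Σ(Δx_t−Δx̄)(Δx_{t+1}−Δx̄) = -126.9452
Denominator Σ(Δx_t−Δx̄)² = 260.9888
r_1(Δx) = -126.9452 / 260.9888 = -0.486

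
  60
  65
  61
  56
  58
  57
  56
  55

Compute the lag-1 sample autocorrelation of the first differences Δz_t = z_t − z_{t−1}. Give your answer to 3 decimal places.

-0.244

First differences Δz: 5, -4, -5, 2, -1, -1, -1
Mean of differences = -0.7143
Numerator Σ(Δz_t−Δz̄)(Δz_{t+1}−Δz̄) = -16.9388
Denominator Σ(Δz_t−Δz̄)² = 69.4286
r_1(Δz) = -16.9388 / 69.4286 = -0.244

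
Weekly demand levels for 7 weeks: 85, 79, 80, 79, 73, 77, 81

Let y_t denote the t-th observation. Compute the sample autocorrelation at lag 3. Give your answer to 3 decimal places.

Mean ȳ = (85 + 79 + 80 + 79 + 73 + 77 + 81)/7 = 79.1429
Deviations from mean: 5.8571, -0.1429, 0.8571, -0.1429, -6.1429, -2.1429, 1.8571
Σ(y_t−ȳ)(y_{t+3}−ȳ) = (-0.8367) + (0.8776) + (-1.8367) + (-0.2653) = -2.0612
Denominator Σ(y_t−ȳ)² = 80.8571
r_3 = -2.0612 / 80.8571 = -0.025

-0.025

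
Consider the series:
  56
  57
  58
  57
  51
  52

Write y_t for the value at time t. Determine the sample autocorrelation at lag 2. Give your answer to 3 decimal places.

-0.278

Mean ȳ = (56 + 57 + 58 + 57 + 51 + 52)/6 = 55.1667
Σ(y_t−ȳ)(y_{t+2}−ȳ) = (2.3611) + (3.3611) + (-11.8056) + (-5.8056) = -11.8889
Denominator Σ(y_t−ȳ)² = 42.8333
r_2 = -11.8889 / 42.8333 = -0.278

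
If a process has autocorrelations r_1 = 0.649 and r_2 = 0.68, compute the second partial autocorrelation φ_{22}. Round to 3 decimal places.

0.447

φ_{22} = (r_2 − r_1²) / (1 − r_1²)
r_1² = (0.649)² = 0.421201
Numerator = 0.68 − 0.4212 = 0.2588; denominator = 1 − 0.4212 = 0.5788
φ_{22} = 0.2588 / 0.5788 = 0.447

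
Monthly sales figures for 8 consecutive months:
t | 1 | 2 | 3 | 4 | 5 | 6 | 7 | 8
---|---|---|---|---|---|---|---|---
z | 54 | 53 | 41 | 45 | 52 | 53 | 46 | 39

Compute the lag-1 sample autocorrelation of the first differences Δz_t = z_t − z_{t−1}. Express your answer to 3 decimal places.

0.077

First differences Δz: -1, -12, 4, 7, 1, -7, -7
Mean of differences = -2.1429
Numerator Σ(Δz_t−Δz̄)(Δz_{t+1}−Δz̄) = 21.4082
Denominator Σ(Δz_t−Δz̄)² = 276.8571
r_1(Δz) = 21.4082 / 276.8571 = 0.077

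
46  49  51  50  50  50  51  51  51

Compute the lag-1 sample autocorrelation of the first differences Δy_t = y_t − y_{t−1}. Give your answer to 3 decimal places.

First differences Δy: 3, 2, -1, 0, 0, 1, 0, 0
Mean of differences = 0.6250
Numerator Σ(Δy_t−Δȳ)(Δy_{t+1}−Δȳ) = 2.3594
Denominator Σ(Δy_t−Δȳ)² = 11.8750
r_1(Δy) = 2.3594 / 11.8750 = 0.199

0.199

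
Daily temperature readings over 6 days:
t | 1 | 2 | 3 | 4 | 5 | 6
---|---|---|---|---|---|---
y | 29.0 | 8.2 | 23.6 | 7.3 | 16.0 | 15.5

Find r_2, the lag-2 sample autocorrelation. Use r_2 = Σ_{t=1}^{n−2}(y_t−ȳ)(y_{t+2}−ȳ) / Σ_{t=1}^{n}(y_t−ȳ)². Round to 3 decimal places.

Mean ȳ = (29.0 + 8.2 + 23.6 + 7.3 + 16.0 + 15.5)/6 = 16.6000
Σ(y_t−ȳ)(y_{t+2}−ȳ) = (86.8000) + (78.1200) + (-4.2000) + (10.2300) = 170.9500
Denominator Σ(y_t−ȳ)² = 361.3800
r_2 = 170.9500 / 361.3800 = 0.473

0.473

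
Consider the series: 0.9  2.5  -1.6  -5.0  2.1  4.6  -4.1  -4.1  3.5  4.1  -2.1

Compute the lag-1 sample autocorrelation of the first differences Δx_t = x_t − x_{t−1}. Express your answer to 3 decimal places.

First differences Δx: 1.6, -4.1, -3.4, 7.1, 2.5, -8.7, 0.0, 7.6, 0.6, -6.2
Mean of differences = -0.3000
Numerator Σ(Δx_t−Δx̄)(Δx_{t+1}−Δx̄) = -19.5300
Denominator Σ(Δx_t−Δx̄)² = 258.9400
r_1(Δx) = -19.5300 / 258.9400 = -0.075

-0.075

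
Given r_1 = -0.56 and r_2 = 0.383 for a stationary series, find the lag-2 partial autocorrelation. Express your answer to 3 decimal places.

0.101

φ_{22} = (r_2 − r_1²) / (1 − r_1²)
r_1² = (-0.56)² = 0.3136
Numerator = 0.383 − 0.3136 = 0.0694; denominator = 1 − 0.3136 = 0.6864
φ_{22} = 0.0694 / 0.6864 = 0.101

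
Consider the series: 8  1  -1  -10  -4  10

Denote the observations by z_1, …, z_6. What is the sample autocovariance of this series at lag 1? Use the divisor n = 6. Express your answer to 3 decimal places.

4.315

Mean z̄ = (8 + 1 − 1 − 10 − 4 + 10)/6 = 0.6667
Deviations: 7.3333, 0.3333, -1.6667, -10.6667, -4.6667, 9.3333
Σ_{t=1}^{5}(z_t−z̄)(z_{t+1}−z̄) = 25.8889
γ_1 = 25.8889 / 6 = 4.315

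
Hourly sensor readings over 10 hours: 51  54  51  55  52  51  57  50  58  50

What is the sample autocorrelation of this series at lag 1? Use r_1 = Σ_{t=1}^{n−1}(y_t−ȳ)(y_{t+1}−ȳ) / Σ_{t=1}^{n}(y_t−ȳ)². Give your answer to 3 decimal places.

-0.749

Mean ȳ = (51 + 54 + 51 + 55 + 52 + 51 + 57 + 50 + 58 + 50)/10 = 52.9000
Numerator Σ_{t=1}^{9}(y_t−ȳ)(y_{t+1}−ȳ) = -57.6100
Denominator Σ(y_t−ȳ)² = 76.9000
r_1 = -57.6100 / 76.9000 = -0.749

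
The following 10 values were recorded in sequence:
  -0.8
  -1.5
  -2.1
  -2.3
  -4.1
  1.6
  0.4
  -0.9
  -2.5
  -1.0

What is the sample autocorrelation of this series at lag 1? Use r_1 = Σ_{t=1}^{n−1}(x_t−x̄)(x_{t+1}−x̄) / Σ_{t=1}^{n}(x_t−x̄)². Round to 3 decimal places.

0.013

Mean x̄ = (-0.8 − 1.5 − 2.1 − 2.3 − 4.1 + 1.6 + 0.4 − 0.9 − 2.5 − 1.0)/10 = -1.3200
Numerator Σ_{t=1}^{9}(x_t−x̄)(x_{t+1}−x̄) = 0.2896
Denominator Σ(x_t−x̄)² = 22.7560
r_1 = 0.2896 / 22.7560 = 0.013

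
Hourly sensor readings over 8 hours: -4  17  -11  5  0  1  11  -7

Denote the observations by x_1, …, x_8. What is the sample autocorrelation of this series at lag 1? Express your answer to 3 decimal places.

Mean x̄ = (-4 + 17 − 11 + 5 + 0 + 1 + 11 − 7)/8 = 1.5000
Numerator Σ_{t=1}^{7}(x_t−x̄)(x_{t+1}−x̄) = -412.7500
Denominator Σ(x_t−x̄)² = 604.0000
r_1 = -412.7500 / 604.0000 = -0.683

-0.683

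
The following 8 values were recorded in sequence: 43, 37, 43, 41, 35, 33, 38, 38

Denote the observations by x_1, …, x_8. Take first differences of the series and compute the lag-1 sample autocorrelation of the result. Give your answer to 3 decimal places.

First differences Δx: -6, 6, -2, -6, -2, 5, 0
Mean of differences = -0.7143
Numerator Σ(Δx_t−Δx̄)(Δx_{t+1}−Δx̄) = -33.7959
Denominator Σ(Δx_t−Δx̄)² = 137.4286
r_1(Δx) = -33.7959 / 137.4286 = -0.246

-0.246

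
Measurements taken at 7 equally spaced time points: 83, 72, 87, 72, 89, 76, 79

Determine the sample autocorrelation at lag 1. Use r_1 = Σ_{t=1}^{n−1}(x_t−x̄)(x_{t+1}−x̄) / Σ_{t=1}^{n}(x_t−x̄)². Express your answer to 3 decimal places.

-0.851

Mean x̄ = (83 + 72 + 87 + 72 + 89 + 76 + 79)/7 = 79.7143
Deviations from mean: 3.2857, -7.7143, 7.2857, -7.7143, 9.2857, -3.7143, -0.7143
Σ(x_t−x̄)(x_{t+1}−x̄) = (-25.3469) + (-56.2041) + (-56.2041) + (-71.6327) + (-34.4898) + (2.6531) = -241.2245
Denominator Σ(x_t−x̄)² = 283.4286
r_1 = -241.2245 / 283.4286 = -0.851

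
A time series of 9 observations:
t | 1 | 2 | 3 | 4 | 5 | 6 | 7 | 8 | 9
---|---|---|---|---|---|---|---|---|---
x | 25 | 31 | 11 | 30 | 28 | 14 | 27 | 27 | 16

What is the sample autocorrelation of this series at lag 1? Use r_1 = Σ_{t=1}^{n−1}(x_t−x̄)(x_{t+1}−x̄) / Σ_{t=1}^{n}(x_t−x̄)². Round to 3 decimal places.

Mean x̄ = (25 + 31 + 11 + 30 + 28 + 14 + 27 + 27 + 16)/9 = 23.2222
Numerator Σ_{t=1}^{8}(x_t−x̄)(x_{t+1}−x̄) = -223.6049
Denominator Σ(x_t−x̄)² = 447.5556
r_1 = -223.6049 / 447.5556 = -0.500

-0.500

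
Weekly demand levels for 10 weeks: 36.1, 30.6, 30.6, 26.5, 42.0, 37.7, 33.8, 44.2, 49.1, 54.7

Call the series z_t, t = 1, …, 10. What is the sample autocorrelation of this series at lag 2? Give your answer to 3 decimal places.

Mean z̄ = (36.1 + 30.6 + 30.6 + 26.5 + 42.0 + 37.7 + 33.8 + 44.2 + 49.1 + 54.7)/10 = 38.5300
Numerator Σ_{t=1}^{8}(z_t−z̄)(z_{t+2}−z̄) = 117.7042
Denominator Σ(z_t−z̄)² = 716.8410
r_2 = 117.7042 / 716.8410 = 0.164

0.164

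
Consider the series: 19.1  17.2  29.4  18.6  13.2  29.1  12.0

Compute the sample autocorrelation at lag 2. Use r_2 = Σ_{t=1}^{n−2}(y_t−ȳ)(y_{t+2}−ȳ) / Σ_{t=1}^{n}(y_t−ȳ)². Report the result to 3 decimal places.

-0.091

Mean ȳ = (19.1 + 17.2 + 29.4 + 18.6 + 13.2 + 29.1 + 12.0)/7 = 19.8000
Deviations from mean: -0.7000, -2.6000, 9.6000, -1.2000, -6.6000, 9.3000, -7.8000
Σ(y_t−ȳ)(y_{t+2}−ȳ) = (-6.7200) + (3.1200) + (-63.3600) + (-11.1600) + (51.4800) = -26.6400
Denominator Σ(y_t−ȳ)² = 291.7400
r_2 = -26.6400 / 291.7400 = -0.091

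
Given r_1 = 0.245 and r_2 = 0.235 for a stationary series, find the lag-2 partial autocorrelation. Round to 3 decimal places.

φ_{22} = (r_2 − r_1²) / (1 − r_1²)
r_1² = (0.245)² = 0.060025
Numerator = 0.235 − 0.0600 = 0.1750; denominator = 1 − 0.0600 = 0.9400
φ_{22} = 0.1750 / 0.9400 = 0.186

0.186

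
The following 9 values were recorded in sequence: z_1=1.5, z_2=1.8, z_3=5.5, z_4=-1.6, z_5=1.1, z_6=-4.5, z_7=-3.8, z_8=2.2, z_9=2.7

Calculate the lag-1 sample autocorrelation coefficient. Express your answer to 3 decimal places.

Mean z̄ = (1.5 + 1.8 + 5.5 − 1.6 + 1.1 − 4.5 − 3.8 + 2.2 + 2.7)/9 = 0.5444
Numerator Σ_{t=1}^{8}(z_t−z̄)(z_{t+1}−z̄) = 11.0925
Denominator Σ(z_t−z̄)² = 83.6622
r_1 = 11.0925 / 83.6622 = 0.133

0.133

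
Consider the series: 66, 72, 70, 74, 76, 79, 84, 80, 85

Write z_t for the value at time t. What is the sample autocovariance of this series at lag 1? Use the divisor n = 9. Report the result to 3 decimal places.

Mean z̄ = (66 + 72 + 70 + 74 + 76 + 79 + 84 + 80 + 85)/9 = 76.2222
Σ_{t=1}^{8}(z_t−z̄)(z_{t+1}−z̄) = 167.2840
γ_1 = 167.2840 / 9 = 18.587

18.587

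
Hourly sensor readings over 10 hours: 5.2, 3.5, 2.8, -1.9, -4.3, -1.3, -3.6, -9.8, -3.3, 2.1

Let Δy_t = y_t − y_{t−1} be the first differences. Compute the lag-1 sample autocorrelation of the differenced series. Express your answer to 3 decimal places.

0.054

First differences Δy: -1.7, -0.7, -4.7, -2.4, 3.0, -2.3, -6.2, 6.5, 5.4
Mean of differences = -0.3444
Numerator Σ(Δy_t−Δȳ)(Δy_{t+1}−Δȳ) = 8.2591
Denominator Σ(Δy_t−Δȳ)² = 154.3022
r_1(Δy) = 8.2591 / 154.3022 = 0.054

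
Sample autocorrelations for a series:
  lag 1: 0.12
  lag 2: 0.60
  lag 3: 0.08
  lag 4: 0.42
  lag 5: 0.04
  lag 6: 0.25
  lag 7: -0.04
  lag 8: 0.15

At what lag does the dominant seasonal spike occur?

2

The largest autocorrelation is r_2 = 0.60, with weaker echoes at lags 4 (0.42), 6 (0.25) and 8 (0.15); the remaining lags stay at or below 0.12.
The dominant spike at lag 2 indicates a seasonal period of 2.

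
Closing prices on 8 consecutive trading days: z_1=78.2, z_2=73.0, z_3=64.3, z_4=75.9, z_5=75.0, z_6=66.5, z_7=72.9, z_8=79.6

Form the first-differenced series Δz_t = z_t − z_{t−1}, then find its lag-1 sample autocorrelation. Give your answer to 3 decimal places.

-0.177

First differences Δz: -5.2, -8.7, 11.6, -0.9, -8.5, 6.4, 6.7
Mean of differences = 0.2000
Numerator Σ(Δz_t−Δz̄)(Δz_{t+1}−Δz̄) = -70.0100
Denominator Σ(Δz_t−Δz̄)² = 395.9200
r_1(Δz) = -70.0100 / 395.9200 = -0.177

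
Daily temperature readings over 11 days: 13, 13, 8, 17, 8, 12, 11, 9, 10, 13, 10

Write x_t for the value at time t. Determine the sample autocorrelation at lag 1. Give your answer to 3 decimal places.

Mean x̄ = (13 + 13 + 8 + 17 + 8 + 12 + 11 + 9 + 10 + 13 + 10)/11 = 11.2727
Numerator Σ_{t=1}^{10}(x_t−x̄)(x_{t+1}−x̄) = -43.6198
Denominator Σ(x_t−x̄)² = 72.1818
r_1 = -43.6198 / 72.1818 = -0.604

-0.604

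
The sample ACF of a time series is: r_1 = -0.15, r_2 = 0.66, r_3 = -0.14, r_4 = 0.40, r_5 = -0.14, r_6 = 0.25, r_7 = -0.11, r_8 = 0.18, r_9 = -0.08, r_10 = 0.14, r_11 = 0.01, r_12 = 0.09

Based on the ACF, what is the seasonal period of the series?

2

The largest autocorrelation is r_2 = 0.66, with weaker echoes at lags 4 (0.40), 6 (0.25) and 8 (0.18); the remaining lags stay at or below 0.14.
The dominant spike at lag 2 indicates a seasonal period of 2.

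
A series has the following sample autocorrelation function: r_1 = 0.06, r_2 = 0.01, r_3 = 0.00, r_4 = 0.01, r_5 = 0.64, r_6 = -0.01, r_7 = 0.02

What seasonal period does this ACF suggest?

The largest autocorrelation is r_5 = 0.64; the remaining lags stay at or below 0.06.
The dominant spike at lag 5 indicates a seasonal period of 5.

5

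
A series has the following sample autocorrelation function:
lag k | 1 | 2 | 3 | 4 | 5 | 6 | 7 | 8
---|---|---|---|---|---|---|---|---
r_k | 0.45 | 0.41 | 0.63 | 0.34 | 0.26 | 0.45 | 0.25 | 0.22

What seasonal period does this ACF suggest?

The largest autocorrelation is r_3 = 0.63; the remaining lags stay at or below 0.45. The elevated value at lag 1 (0.45), dropping to 0.41 at lag 2, reflects decaying short-term dependence rather than seasonality.
The dominant spike at lag 3 indicates a seasonal period of 3.

3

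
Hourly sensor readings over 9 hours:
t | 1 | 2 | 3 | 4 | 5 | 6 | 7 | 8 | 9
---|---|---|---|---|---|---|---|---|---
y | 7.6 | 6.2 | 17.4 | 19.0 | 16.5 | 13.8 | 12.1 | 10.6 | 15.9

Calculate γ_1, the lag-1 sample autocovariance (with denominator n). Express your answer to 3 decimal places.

5.595

Mean ȳ = (7.6 + 6.2 + 17.4 + 19.0 + 16.5 + 13.8 + 12.1 + 10.6 + 15.9)/9 = 13.2333
Σ_{t=1}^{8}(y_t−ȳ)(y_{t+1}−ȳ) = 50.3522
γ_1 = 50.3522 / 9 = 5.595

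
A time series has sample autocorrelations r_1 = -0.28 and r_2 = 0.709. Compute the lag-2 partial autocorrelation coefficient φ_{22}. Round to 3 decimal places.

0.684

φ_{22} = (r_2 − r_1²) / (1 − r_1²)
r_1² = (-0.28)² = 0.0784
Numerator = 0.709 − 0.0784 = 0.6306; denominator = 1 − 0.0784 = 0.9216
φ_{22} = 0.6306 / 0.9216 = 0.684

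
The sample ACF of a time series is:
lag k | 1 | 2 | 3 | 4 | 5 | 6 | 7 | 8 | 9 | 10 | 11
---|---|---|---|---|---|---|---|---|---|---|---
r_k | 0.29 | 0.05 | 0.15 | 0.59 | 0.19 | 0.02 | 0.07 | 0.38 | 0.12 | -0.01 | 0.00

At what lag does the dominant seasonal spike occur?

The largest autocorrelation is r_4 = 0.59, with a weaker echo at lag 8 (0.38); the remaining lags stay at or below 0.29. The elevated value at lag 1 (0.29), dropping to 0.05 at lag 2, reflects decaying short-term dependence rather than seasonality.
The dominant spike at lag 4 indicates a seasonal period of 4.

4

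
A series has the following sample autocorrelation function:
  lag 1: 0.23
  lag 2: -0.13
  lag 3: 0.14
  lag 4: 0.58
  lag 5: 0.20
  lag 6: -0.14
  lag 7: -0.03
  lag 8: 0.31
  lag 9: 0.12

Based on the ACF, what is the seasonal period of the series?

The largest autocorrelation is r_4 = 0.58, with a weaker echo at lag 8 (0.31); the remaining lags stay at or below 0.23.
The dominant spike at lag 4 indicates a seasonal period of 4.

4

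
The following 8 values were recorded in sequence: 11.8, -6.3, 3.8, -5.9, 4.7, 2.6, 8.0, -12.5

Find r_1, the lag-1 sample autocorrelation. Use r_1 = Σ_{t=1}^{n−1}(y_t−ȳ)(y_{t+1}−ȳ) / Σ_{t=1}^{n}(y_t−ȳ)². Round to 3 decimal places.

-0.469

Mean ȳ = (11.8 − 6.3 + 3.8 − 5.9 + 4.7 + 2.6 + 8.0 − 12.5)/8 = 0.7750
Σ(y_t−ȳ)(y_{t+1}−ȳ) = (-78.0019) + (-21.4019) + (-20.1919) + (-26.1994) + (7.1631) + (13.1856) + (-95.9119) = -221.3581
Denominator Σ(y_t−ȳ)² = 472.4750
r_1 = -221.3581 / 472.4750 = -0.469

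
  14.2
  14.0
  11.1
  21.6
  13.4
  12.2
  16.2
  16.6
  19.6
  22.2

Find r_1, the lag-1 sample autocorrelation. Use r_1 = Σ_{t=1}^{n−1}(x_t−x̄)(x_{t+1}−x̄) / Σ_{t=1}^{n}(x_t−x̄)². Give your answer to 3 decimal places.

0.040

Mean x̄ = (14.2 + 14.0 + 11.1 + 21.6 + 13.4 + 12.2 + 16.2 + 16.6 + 19.6 + 22.2)/10 = 16.1100
Numerator Σ_{t=1}^{9}(x_t−x̄)(x_{t+1}−x̄) = 5.4709
Denominator Σ(x_t−x̄)² = 135.4890
r_1 = 5.4709 / 135.4890 = 0.040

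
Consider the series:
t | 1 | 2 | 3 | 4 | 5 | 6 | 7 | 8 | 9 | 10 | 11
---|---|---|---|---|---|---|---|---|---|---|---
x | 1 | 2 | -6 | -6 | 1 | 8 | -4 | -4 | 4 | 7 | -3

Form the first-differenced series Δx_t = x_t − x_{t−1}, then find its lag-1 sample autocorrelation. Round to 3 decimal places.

First differences Δx: 1, -8, 0, 7, 7, -12, 0, 8, 3, -10
Mean of differences = -0.4000
Numerator Σ(Δx_t−Δx̄)(Δx_{t+1}−Δx̄) = -47.1600
Denominator Σ(Δx_t−Δx̄)² = 478.4000
r_1(Δx) = -47.1600 / 478.4000 = -0.099

-0.099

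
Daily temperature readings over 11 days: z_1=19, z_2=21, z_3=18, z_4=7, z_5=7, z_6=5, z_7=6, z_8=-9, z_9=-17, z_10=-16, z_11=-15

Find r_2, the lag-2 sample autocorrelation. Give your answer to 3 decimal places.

Mean z̄ = (19 + 21 + 18 + 7 + 7 + 5 + 6 − 9 − 17 − 16 − 15)/11 = 2.3636
Numerator Σ_{t=1}^{9}(z_t−z̄)(z_{t+2}−z̄) = 892.6446
Denominator Σ(z_t−z̄)² = 2074.5455
r_2 = 892.6446 / 2074.5455 = 0.430

0.430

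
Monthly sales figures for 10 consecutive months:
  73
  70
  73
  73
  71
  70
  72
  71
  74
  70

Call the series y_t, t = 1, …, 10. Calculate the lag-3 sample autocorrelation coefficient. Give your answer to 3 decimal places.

Mean ȳ = (73 + 70 + 73 + 73 + 71 + 70 + 72 + 71 + 74 + 70)/10 = 71.7000
Σ(y_t−ȳ)(y_{t+3}−ȳ) = (1.6900) + (1.1900) + (-2.2100) + (0.3900) + (0.4900) + (-3.9100) + (-0.5100) = -2.8700
Denominator Σ(y_t−ȳ)² = 20.1000
r_3 = -2.8700 / 20.1000 = -0.143

-0.143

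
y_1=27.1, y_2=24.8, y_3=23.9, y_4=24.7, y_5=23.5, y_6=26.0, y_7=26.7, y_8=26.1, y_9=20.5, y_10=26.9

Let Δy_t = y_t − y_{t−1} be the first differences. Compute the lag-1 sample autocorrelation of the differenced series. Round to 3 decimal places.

First differences Δy: -2.3, -0.9, 0.8, -1.2, 2.5, 0.7, -0.6, -5.6, 6.4
Mean of differences = -0.0222
Numerator Σ(Δy_t−Δȳ)(Δy_{t+1}−Δȳ) = -33.8560
Denominator Σ(Δy_t−Δȳ)² = 87.5956
r_1(Δy) = -33.8560 / 87.5956 = -0.387

-0.387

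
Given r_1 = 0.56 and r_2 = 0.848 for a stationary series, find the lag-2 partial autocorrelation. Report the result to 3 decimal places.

φ_{22} = (r_2 − r_1²) / (1 − r_1²)
r_1² = (0.56)² = 0.3136
Numerator = 0.848 − 0.3136 = 0.5344; denominator = 1 − 0.3136 = 0.6864
φ_{22} = 0.5344 / 0.6864 = 0.779

0.779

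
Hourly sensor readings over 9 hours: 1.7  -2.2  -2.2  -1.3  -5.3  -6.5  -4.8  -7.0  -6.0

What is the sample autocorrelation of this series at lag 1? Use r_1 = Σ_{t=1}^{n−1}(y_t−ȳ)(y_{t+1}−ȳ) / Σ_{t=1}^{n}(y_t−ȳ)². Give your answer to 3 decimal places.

Mean ȳ = (1.7 − 2.2 − 2.2 − 1.3 − 5.3 − 6.5 − 4.8 − 7.0 − 6.0)/9 = -3.7333
Numerator Σ_{t=1}^{8}(y_t−ȳ)(y_{t+1}−ȳ) = 28.7756
Denominator Σ(y_t−ȳ)² = 67.2000
r_1 = 28.7756 / 67.2000 = 0.428

0.428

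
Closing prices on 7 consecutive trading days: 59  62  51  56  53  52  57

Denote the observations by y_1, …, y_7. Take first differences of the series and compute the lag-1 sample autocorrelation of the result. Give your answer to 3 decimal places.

-0.573

First differences Δy: 3, -11, 5, -3, -1, 5
Mean of differences = -0.3333
Numerator Σ(Δy_t−Δȳ)(Δy_{t+1}−Δȳ) = -108.4444
Denominator Σ(Δy_t−Δȳ)² = 189.3333
r_1(Δy) = -108.4444 / 189.3333 = -0.573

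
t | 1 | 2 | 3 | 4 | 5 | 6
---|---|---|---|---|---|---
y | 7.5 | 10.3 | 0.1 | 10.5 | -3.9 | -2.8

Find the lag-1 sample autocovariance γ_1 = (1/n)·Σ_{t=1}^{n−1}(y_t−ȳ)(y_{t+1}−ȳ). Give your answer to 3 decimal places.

-4.211

Mean ȳ = (7.5 + 10.3 + 0.1 + 10.5 − 3.9 − 2.8)/6 = 3.6167
Deviations: 3.8833, 6.6833, -3.5167, 6.8833, -7.5167, -6.4167
Σ_{t=1}^{5}(y_t−ȳ)(y_{t+1}−ȳ) = -25.2636
γ_1 = -25.2636 / 6 = -4.211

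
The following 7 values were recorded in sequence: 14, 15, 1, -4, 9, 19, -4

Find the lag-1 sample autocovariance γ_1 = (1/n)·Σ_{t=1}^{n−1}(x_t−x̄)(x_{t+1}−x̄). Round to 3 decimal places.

-8.105

Mean x̄ = (14 + 15 + 1 − 4 + 9 + 19 − 4)/7 = 7.1429
Deviations: 6.8571, 7.8571, -6.1429, -11.1429, 1.8571, 11.8571, -11.1429
Σ_{t=1}^{6}(x_t−x̄)(x_{t+1}−x̄) = -56.7347
γ_1 = -56.7347 / 7 = -8.105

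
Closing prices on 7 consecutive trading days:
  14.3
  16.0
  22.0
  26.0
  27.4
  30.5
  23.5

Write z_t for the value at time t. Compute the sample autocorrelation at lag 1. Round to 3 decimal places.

0.552

Mean z̄ = (14.3 + 16.0 + 22.0 + 26.0 + 27.4 + 30.5 + 23.5)/7 = 22.8143
Deviations from mean: -8.5143, -6.8143, -0.8143, 3.1857, 4.5857, 7.6857, 0.6857
Σ(z_t−z̄)(z_{t+1}−z̄) = (58.0188) + (5.5488) + (-2.5941) + (14.6088) + (35.2445) + (5.2702) = 116.0969
Denominator Σ(z_t−z̄)² = 210.3086
r_1 = 116.0969 / 210.3086 = 0.552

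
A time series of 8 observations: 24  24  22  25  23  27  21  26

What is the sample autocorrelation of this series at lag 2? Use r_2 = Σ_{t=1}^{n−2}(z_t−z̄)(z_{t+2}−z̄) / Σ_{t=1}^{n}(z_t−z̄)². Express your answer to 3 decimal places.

Mean z̄ = (24 + 24 + 22 + 25 + 23 + 27 + 21 + 26)/8 = 24.0000
Σ(z_t−z̄)(z_{t+2}−z̄) = (0.0000) + (0.0000) + (2.0000) + (3.0000) + (3.0000) + (6.0000) = 14.0000
Denominator Σ(z_t−z̄)² = 28.0000
r_2 = 14.0000 / 28.0000 = 0.500

0.500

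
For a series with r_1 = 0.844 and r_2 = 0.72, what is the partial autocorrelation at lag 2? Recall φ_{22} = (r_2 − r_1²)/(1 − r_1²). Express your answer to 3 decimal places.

φ_{22} = (r_2 − r_1²) / (1 − r_1²)
r_1² = (0.844)² = 0.712336
Numerator = 0.72 − 0.7123 = 0.0077; denominator = 1 − 0.7123 = 0.2877
φ_{22} = 0.0077 / 0.2877 = 0.027

0.027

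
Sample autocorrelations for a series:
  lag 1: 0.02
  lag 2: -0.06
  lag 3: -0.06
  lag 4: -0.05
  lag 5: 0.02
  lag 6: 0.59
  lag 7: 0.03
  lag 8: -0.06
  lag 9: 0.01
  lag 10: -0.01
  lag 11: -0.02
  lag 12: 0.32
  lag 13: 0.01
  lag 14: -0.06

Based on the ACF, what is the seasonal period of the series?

6

The largest autocorrelation is r_6 = 0.59, with a weaker echo at lag 12 (0.32); the remaining lags stay at or below 0.03.
The dominant spike at lag 6 indicates a seasonal period of 6.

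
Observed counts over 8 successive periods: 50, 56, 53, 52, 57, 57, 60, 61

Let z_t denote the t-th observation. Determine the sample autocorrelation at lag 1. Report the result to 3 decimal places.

Mean z̄ = (50 + 56 + 53 + 52 + 57 + 57 + 60 + 61)/8 = 55.7500
Deviations from mean: -5.7500, 0.2500, -2.7500, -3.7500, 1.2500, 1.2500, 4.2500, 5.2500
Numerator Σ_{t=1}^{7}(z_t−z̄)(z_{t+1}−z̄) = 32.6875
Denominator Σ(z_t−z̄)² = 103.5000
r_1 = 32.6875 / 103.5000 = 0.316

0.316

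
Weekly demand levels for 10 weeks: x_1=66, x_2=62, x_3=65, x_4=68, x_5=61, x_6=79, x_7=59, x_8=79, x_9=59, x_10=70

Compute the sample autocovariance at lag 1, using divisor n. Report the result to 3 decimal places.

-37.784

Mean x̄ = (66 + 62 + 65 + 68 + 61 + 79 + 59 + 79 + 59 + 70)/10 = 66.8000
Σ_{t=1}^{9}(x_t−x̄)(x_{t+1}−x̄) = -377.8400
γ_1 = -377.8400 / 10 = -37.784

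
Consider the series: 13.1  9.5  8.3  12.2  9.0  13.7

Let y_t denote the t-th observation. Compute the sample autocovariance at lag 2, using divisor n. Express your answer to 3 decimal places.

0.186

Mean ȳ = (13.1 + 9.5 + 8.3 + 12.2 + 9.0 + 13.7)/6 = 10.9667
Σ_{t=1}^{4}(y_t−ȳ)(y_{t+2}−ȳ) = 1.1178
γ_2 = 1.1178 / 6 = 0.186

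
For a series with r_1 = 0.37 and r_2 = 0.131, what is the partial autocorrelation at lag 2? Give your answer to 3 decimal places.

-0.007

φ_{22} = (r_2 − r_1²) / (1 − r_1²)
r_1² = (0.37)² = 0.1369
Numerator = 0.131 − 0.1369 = -0.0059; denominator = 1 − 0.1369 = 0.8631
φ_{22} = -0.0059 / 0.8631 = -0.007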